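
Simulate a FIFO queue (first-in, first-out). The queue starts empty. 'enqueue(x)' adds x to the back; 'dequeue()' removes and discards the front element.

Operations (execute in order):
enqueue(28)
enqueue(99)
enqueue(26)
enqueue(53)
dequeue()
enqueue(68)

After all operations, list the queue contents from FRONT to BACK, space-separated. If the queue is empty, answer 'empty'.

Answer: 99 26 53 68

Derivation:
enqueue(28): [28]
enqueue(99): [28, 99]
enqueue(26): [28, 99, 26]
enqueue(53): [28, 99, 26, 53]
dequeue(): [99, 26, 53]
enqueue(68): [99, 26, 53, 68]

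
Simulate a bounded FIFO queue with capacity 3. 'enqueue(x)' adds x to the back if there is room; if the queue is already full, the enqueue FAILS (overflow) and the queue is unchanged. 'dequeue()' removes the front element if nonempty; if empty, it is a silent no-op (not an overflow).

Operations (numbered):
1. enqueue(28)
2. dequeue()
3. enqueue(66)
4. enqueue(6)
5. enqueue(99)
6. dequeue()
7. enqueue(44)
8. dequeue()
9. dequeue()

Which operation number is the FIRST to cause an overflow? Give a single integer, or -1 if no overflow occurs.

Answer: -1

Derivation:
1. enqueue(28): size=1
2. dequeue(): size=0
3. enqueue(66): size=1
4. enqueue(6): size=2
5. enqueue(99): size=3
6. dequeue(): size=2
7. enqueue(44): size=3
8. dequeue(): size=2
9. dequeue(): size=1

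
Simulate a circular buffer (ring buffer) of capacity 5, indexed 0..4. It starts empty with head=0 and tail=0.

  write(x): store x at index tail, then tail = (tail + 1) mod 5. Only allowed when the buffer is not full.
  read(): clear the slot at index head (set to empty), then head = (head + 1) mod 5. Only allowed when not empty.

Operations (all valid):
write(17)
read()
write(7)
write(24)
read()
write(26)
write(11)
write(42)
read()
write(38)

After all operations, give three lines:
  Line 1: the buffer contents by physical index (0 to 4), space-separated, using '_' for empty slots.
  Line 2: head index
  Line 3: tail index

write(17): buf=[17 _ _ _ _], head=0, tail=1, size=1
read(): buf=[_ _ _ _ _], head=1, tail=1, size=0
write(7): buf=[_ 7 _ _ _], head=1, tail=2, size=1
write(24): buf=[_ 7 24 _ _], head=1, tail=3, size=2
read(): buf=[_ _ 24 _ _], head=2, tail=3, size=1
write(26): buf=[_ _ 24 26 _], head=2, tail=4, size=2
write(11): buf=[_ _ 24 26 11], head=2, tail=0, size=3
write(42): buf=[42 _ 24 26 11], head=2, tail=1, size=4
read(): buf=[42 _ _ 26 11], head=3, tail=1, size=3
write(38): buf=[42 38 _ 26 11], head=3, tail=2, size=4

Answer: 42 38 _ 26 11
3
2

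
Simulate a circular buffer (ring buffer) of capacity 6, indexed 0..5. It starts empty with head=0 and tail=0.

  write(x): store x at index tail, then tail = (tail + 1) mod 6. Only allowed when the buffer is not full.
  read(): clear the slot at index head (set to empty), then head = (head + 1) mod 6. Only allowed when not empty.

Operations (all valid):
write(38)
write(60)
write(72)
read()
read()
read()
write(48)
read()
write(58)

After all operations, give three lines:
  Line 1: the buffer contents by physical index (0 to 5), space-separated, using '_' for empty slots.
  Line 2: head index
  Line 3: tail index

Answer: _ _ _ _ 58 _
4
5

Derivation:
write(38): buf=[38 _ _ _ _ _], head=0, tail=1, size=1
write(60): buf=[38 60 _ _ _ _], head=0, tail=2, size=2
write(72): buf=[38 60 72 _ _ _], head=0, tail=3, size=3
read(): buf=[_ 60 72 _ _ _], head=1, tail=3, size=2
read(): buf=[_ _ 72 _ _ _], head=2, tail=3, size=1
read(): buf=[_ _ _ _ _ _], head=3, tail=3, size=0
write(48): buf=[_ _ _ 48 _ _], head=3, tail=4, size=1
read(): buf=[_ _ _ _ _ _], head=4, tail=4, size=0
write(58): buf=[_ _ _ _ 58 _], head=4, tail=5, size=1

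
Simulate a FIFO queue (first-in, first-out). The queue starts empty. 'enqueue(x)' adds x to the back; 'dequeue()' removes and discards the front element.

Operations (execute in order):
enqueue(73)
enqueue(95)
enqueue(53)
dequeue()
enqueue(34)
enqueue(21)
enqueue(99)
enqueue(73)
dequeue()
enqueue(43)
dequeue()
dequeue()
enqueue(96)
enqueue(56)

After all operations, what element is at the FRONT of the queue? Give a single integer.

Answer: 21

Derivation:
enqueue(73): queue = [73]
enqueue(95): queue = [73, 95]
enqueue(53): queue = [73, 95, 53]
dequeue(): queue = [95, 53]
enqueue(34): queue = [95, 53, 34]
enqueue(21): queue = [95, 53, 34, 21]
enqueue(99): queue = [95, 53, 34, 21, 99]
enqueue(73): queue = [95, 53, 34, 21, 99, 73]
dequeue(): queue = [53, 34, 21, 99, 73]
enqueue(43): queue = [53, 34, 21, 99, 73, 43]
dequeue(): queue = [34, 21, 99, 73, 43]
dequeue(): queue = [21, 99, 73, 43]
enqueue(96): queue = [21, 99, 73, 43, 96]
enqueue(56): queue = [21, 99, 73, 43, 96, 56]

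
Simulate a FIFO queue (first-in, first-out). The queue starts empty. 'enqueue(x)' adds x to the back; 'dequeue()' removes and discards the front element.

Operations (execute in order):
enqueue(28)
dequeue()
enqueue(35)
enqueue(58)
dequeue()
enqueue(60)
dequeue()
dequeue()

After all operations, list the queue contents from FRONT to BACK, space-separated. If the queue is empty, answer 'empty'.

enqueue(28): [28]
dequeue(): []
enqueue(35): [35]
enqueue(58): [35, 58]
dequeue(): [58]
enqueue(60): [58, 60]
dequeue(): [60]
dequeue(): []

Answer: empty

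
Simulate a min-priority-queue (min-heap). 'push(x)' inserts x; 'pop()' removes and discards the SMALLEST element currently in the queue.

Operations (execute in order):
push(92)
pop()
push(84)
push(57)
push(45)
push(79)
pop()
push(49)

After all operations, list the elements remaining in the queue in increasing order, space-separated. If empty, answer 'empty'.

push(92): heap contents = [92]
pop() → 92: heap contents = []
push(84): heap contents = [84]
push(57): heap contents = [57, 84]
push(45): heap contents = [45, 57, 84]
push(79): heap contents = [45, 57, 79, 84]
pop() → 45: heap contents = [57, 79, 84]
push(49): heap contents = [49, 57, 79, 84]

Answer: 49 57 79 84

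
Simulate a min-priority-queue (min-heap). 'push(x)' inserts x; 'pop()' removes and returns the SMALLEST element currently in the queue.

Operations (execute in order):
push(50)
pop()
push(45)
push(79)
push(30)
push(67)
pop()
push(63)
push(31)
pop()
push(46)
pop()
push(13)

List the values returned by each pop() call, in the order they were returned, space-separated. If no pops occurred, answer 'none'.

push(50): heap contents = [50]
pop() → 50: heap contents = []
push(45): heap contents = [45]
push(79): heap contents = [45, 79]
push(30): heap contents = [30, 45, 79]
push(67): heap contents = [30, 45, 67, 79]
pop() → 30: heap contents = [45, 67, 79]
push(63): heap contents = [45, 63, 67, 79]
push(31): heap contents = [31, 45, 63, 67, 79]
pop() → 31: heap contents = [45, 63, 67, 79]
push(46): heap contents = [45, 46, 63, 67, 79]
pop() → 45: heap contents = [46, 63, 67, 79]
push(13): heap contents = [13, 46, 63, 67, 79]

Answer: 50 30 31 45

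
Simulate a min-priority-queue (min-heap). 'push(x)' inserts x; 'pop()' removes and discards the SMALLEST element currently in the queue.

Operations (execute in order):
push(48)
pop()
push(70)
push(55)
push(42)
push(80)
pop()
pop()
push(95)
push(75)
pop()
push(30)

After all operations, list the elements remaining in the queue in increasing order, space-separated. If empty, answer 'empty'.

Answer: 30 75 80 95

Derivation:
push(48): heap contents = [48]
pop() → 48: heap contents = []
push(70): heap contents = [70]
push(55): heap contents = [55, 70]
push(42): heap contents = [42, 55, 70]
push(80): heap contents = [42, 55, 70, 80]
pop() → 42: heap contents = [55, 70, 80]
pop() → 55: heap contents = [70, 80]
push(95): heap contents = [70, 80, 95]
push(75): heap contents = [70, 75, 80, 95]
pop() → 70: heap contents = [75, 80, 95]
push(30): heap contents = [30, 75, 80, 95]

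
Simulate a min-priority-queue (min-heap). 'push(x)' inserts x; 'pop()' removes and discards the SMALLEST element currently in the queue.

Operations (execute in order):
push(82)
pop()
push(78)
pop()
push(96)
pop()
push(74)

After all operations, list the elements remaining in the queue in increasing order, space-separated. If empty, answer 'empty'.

Answer: 74

Derivation:
push(82): heap contents = [82]
pop() → 82: heap contents = []
push(78): heap contents = [78]
pop() → 78: heap contents = []
push(96): heap contents = [96]
pop() → 96: heap contents = []
push(74): heap contents = [74]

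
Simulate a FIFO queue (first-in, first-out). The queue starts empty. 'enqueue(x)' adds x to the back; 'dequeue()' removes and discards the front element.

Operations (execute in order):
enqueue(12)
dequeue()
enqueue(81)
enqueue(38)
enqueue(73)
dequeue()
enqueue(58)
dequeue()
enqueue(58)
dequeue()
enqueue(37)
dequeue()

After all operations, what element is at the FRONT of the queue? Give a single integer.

enqueue(12): queue = [12]
dequeue(): queue = []
enqueue(81): queue = [81]
enqueue(38): queue = [81, 38]
enqueue(73): queue = [81, 38, 73]
dequeue(): queue = [38, 73]
enqueue(58): queue = [38, 73, 58]
dequeue(): queue = [73, 58]
enqueue(58): queue = [73, 58, 58]
dequeue(): queue = [58, 58]
enqueue(37): queue = [58, 58, 37]
dequeue(): queue = [58, 37]

Answer: 58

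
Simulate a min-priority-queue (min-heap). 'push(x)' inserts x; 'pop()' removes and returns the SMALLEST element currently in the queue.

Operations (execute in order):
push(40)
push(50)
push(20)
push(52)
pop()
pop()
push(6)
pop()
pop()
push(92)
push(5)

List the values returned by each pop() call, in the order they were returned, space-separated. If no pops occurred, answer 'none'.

push(40): heap contents = [40]
push(50): heap contents = [40, 50]
push(20): heap contents = [20, 40, 50]
push(52): heap contents = [20, 40, 50, 52]
pop() → 20: heap contents = [40, 50, 52]
pop() → 40: heap contents = [50, 52]
push(6): heap contents = [6, 50, 52]
pop() → 6: heap contents = [50, 52]
pop() → 50: heap contents = [52]
push(92): heap contents = [52, 92]
push(5): heap contents = [5, 52, 92]

Answer: 20 40 6 50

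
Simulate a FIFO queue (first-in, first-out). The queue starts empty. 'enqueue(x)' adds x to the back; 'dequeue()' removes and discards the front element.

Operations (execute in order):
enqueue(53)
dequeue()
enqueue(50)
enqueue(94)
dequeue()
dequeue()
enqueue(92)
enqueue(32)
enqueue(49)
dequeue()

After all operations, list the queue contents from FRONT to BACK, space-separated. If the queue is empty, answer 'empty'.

Answer: 32 49

Derivation:
enqueue(53): [53]
dequeue(): []
enqueue(50): [50]
enqueue(94): [50, 94]
dequeue(): [94]
dequeue(): []
enqueue(92): [92]
enqueue(32): [92, 32]
enqueue(49): [92, 32, 49]
dequeue(): [32, 49]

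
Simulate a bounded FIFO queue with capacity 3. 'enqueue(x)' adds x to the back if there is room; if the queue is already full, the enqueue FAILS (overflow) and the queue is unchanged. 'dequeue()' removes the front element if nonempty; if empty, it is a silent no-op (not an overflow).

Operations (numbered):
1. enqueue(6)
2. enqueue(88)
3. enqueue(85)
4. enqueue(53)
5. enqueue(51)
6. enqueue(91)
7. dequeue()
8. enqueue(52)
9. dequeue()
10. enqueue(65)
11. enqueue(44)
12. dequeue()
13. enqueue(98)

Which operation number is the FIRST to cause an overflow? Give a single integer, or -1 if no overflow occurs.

1. enqueue(6): size=1
2. enqueue(88): size=2
3. enqueue(85): size=3
4. enqueue(53): size=3=cap → OVERFLOW (fail)
5. enqueue(51): size=3=cap → OVERFLOW (fail)
6. enqueue(91): size=3=cap → OVERFLOW (fail)
7. dequeue(): size=2
8. enqueue(52): size=3
9. dequeue(): size=2
10. enqueue(65): size=3
11. enqueue(44): size=3=cap → OVERFLOW (fail)
12. dequeue(): size=2
13. enqueue(98): size=3

Answer: 4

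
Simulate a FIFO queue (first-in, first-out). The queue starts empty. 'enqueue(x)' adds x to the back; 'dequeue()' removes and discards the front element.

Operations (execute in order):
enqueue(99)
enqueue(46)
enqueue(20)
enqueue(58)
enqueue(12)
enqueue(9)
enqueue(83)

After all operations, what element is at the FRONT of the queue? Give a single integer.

Answer: 99

Derivation:
enqueue(99): queue = [99]
enqueue(46): queue = [99, 46]
enqueue(20): queue = [99, 46, 20]
enqueue(58): queue = [99, 46, 20, 58]
enqueue(12): queue = [99, 46, 20, 58, 12]
enqueue(9): queue = [99, 46, 20, 58, 12, 9]
enqueue(83): queue = [99, 46, 20, 58, 12, 9, 83]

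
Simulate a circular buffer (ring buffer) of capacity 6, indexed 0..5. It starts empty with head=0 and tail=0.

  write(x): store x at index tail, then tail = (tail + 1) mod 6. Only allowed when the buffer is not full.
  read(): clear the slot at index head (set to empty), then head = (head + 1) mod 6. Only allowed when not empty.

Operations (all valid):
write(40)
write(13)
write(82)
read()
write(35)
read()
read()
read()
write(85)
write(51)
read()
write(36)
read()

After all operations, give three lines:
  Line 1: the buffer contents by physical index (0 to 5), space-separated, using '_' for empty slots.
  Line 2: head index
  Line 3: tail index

write(40): buf=[40 _ _ _ _ _], head=0, tail=1, size=1
write(13): buf=[40 13 _ _ _ _], head=0, tail=2, size=2
write(82): buf=[40 13 82 _ _ _], head=0, tail=3, size=3
read(): buf=[_ 13 82 _ _ _], head=1, tail=3, size=2
write(35): buf=[_ 13 82 35 _ _], head=1, tail=4, size=3
read(): buf=[_ _ 82 35 _ _], head=2, tail=4, size=2
read(): buf=[_ _ _ 35 _ _], head=3, tail=4, size=1
read(): buf=[_ _ _ _ _ _], head=4, tail=4, size=0
write(85): buf=[_ _ _ _ 85 _], head=4, tail=5, size=1
write(51): buf=[_ _ _ _ 85 51], head=4, tail=0, size=2
read(): buf=[_ _ _ _ _ 51], head=5, tail=0, size=1
write(36): buf=[36 _ _ _ _ 51], head=5, tail=1, size=2
read(): buf=[36 _ _ _ _ _], head=0, tail=1, size=1

Answer: 36 _ _ _ _ _
0
1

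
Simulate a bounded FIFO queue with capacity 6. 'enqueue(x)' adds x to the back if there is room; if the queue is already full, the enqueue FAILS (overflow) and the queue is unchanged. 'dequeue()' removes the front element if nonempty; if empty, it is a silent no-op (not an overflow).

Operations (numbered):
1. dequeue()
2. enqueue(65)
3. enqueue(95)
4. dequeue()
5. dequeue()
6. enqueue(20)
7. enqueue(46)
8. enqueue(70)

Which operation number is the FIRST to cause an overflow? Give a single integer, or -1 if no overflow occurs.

1. dequeue(): empty, no-op, size=0
2. enqueue(65): size=1
3. enqueue(95): size=2
4. dequeue(): size=1
5. dequeue(): size=0
6. enqueue(20): size=1
7. enqueue(46): size=2
8. enqueue(70): size=3

Answer: -1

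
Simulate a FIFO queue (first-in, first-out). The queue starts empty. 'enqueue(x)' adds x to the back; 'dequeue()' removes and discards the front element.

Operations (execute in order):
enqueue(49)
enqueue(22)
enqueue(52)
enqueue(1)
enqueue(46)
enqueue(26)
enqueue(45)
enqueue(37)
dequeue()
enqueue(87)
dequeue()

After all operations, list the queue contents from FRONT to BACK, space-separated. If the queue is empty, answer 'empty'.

enqueue(49): [49]
enqueue(22): [49, 22]
enqueue(52): [49, 22, 52]
enqueue(1): [49, 22, 52, 1]
enqueue(46): [49, 22, 52, 1, 46]
enqueue(26): [49, 22, 52, 1, 46, 26]
enqueue(45): [49, 22, 52, 1, 46, 26, 45]
enqueue(37): [49, 22, 52, 1, 46, 26, 45, 37]
dequeue(): [22, 52, 1, 46, 26, 45, 37]
enqueue(87): [22, 52, 1, 46, 26, 45, 37, 87]
dequeue(): [52, 1, 46, 26, 45, 37, 87]

Answer: 52 1 46 26 45 37 87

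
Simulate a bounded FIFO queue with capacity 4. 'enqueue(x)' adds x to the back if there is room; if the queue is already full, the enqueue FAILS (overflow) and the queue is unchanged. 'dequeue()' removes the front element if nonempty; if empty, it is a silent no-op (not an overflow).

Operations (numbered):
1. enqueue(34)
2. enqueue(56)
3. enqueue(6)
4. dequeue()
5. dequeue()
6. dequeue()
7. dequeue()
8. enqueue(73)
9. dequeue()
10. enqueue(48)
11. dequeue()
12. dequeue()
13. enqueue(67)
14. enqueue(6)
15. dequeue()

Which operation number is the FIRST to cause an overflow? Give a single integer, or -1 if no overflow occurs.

1. enqueue(34): size=1
2. enqueue(56): size=2
3. enqueue(6): size=3
4. dequeue(): size=2
5. dequeue(): size=1
6. dequeue(): size=0
7. dequeue(): empty, no-op, size=0
8. enqueue(73): size=1
9. dequeue(): size=0
10. enqueue(48): size=1
11. dequeue(): size=0
12. dequeue(): empty, no-op, size=0
13. enqueue(67): size=1
14. enqueue(6): size=2
15. dequeue(): size=1

Answer: -1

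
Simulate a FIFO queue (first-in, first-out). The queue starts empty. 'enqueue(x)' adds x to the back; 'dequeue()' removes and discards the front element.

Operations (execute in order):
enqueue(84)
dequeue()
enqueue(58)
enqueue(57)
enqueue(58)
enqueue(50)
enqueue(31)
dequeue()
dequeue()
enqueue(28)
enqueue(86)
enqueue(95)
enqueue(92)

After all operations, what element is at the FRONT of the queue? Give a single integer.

enqueue(84): queue = [84]
dequeue(): queue = []
enqueue(58): queue = [58]
enqueue(57): queue = [58, 57]
enqueue(58): queue = [58, 57, 58]
enqueue(50): queue = [58, 57, 58, 50]
enqueue(31): queue = [58, 57, 58, 50, 31]
dequeue(): queue = [57, 58, 50, 31]
dequeue(): queue = [58, 50, 31]
enqueue(28): queue = [58, 50, 31, 28]
enqueue(86): queue = [58, 50, 31, 28, 86]
enqueue(95): queue = [58, 50, 31, 28, 86, 95]
enqueue(92): queue = [58, 50, 31, 28, 86, 95, 92]

Answer: 58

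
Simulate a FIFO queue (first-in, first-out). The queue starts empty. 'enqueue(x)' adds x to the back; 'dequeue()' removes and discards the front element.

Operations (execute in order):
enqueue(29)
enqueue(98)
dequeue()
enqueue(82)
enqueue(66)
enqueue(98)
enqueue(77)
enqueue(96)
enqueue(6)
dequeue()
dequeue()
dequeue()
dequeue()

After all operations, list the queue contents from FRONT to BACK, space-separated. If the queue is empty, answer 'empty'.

enqueue(29): [29]
enqueue(98): [29, 98]
dequeue(): [98]
enqueue(82): [98, 82]
enqueue(66): [98, 82, 66]
enqueue(98): [98, 82, 66, 98]
enqueue(77): [98, 82, 66, 98, 77]
enqueue(96): [98, 82, 66, 98, 77, 96]
enqueue(6): [98, 82, 66, 98, 77, 96, 6]
dequeue(): [82, 66, 98, 77, 96, 6]
dequeue(): [66, 98, 77, 96, 6]
dequeue(): [98, 77, 96, 6]
dequeue(): [77, 96, 6]

Answer: 77 96 6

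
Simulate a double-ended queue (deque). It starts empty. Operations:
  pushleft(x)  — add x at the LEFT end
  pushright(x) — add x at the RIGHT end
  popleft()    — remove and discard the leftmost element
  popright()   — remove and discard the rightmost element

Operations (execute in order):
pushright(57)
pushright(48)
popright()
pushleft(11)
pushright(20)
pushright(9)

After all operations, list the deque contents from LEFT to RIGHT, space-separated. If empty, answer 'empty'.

pushright(57): [57]
pushright(48): [57, 48]
popright(): [57]
pushleft(11): [11, 57]
pushright(20): [11, 57, 20]
pushright(9): [11, 57, 20, 9]

Answer: 11 57 20 9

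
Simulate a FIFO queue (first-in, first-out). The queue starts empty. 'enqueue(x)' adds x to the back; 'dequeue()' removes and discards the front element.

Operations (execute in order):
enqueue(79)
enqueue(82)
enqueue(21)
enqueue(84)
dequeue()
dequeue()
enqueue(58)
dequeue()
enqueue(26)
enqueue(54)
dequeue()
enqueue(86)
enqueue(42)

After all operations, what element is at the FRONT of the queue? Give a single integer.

enqueue(79): queue = [79]
enqueue(82): queue = [79, 82]
enqueue(21): queue = [79, 82, 21]
enqueue(84): queue = [79, 82, 21, 84]
dequeue(): queue = [82, 21, 84]
dequeue(): queue = [21, 84]
enqueue(58): queue = [21, 84, 58]
dequeue(): queue = [84, 58]
enqueue(26): queue = [84, 58, 26]
enqueue(54): queue = [84, 58, 26, 54]
dequeue(): queue = [58, 26, 54]
enqueue(86): queue = [58, 26, 54, 86]
enqueue(42): queue = [58, 26, 54, 86, 42]

Answer: 58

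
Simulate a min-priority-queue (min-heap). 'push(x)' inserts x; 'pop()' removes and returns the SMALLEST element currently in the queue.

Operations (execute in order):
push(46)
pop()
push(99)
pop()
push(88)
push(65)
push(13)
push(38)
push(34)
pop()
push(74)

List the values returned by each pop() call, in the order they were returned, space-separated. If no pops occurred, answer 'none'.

push(46): heap contents = [46]
pop() → 46: heap contents = []
push(99): heap contents = [99]
pop() → 99: heap contents = []
push(88): heap contents = [88]
push(65): heap contents = [65, 88]
push(13): heap contents = [13, 65, 88]
push(38): heap contents = [13, 38, 65, 88]
push(34): heap contents = [13, 34, 38, 65, 88]
pop() → 13: heap contents = [34, 38, 65, 88]
push(74): heap contents = [34, 38, 65, 74, 88]

Answer: 46 99 13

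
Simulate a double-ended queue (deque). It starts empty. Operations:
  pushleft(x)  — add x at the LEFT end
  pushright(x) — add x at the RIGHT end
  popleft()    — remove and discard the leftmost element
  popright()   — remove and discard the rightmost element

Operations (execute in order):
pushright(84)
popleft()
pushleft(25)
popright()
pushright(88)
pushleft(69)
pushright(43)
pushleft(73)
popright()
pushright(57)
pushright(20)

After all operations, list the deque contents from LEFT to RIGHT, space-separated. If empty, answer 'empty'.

pushright(84): [84]
popleft(): []
pushleft(25): [25]
popright(): []
pushright(88): [88]
pushleft(69): [69, 88]
pushright(43): [69, 88, 43]
pushleft(73): [73, 69, 88, 43]
popright(): [73, 69, 88]
pushright(57): [73, 69, 88, 57]
pushright(20): [73, 69, 88, 57, 20]

Answer: 73 69 88 57 20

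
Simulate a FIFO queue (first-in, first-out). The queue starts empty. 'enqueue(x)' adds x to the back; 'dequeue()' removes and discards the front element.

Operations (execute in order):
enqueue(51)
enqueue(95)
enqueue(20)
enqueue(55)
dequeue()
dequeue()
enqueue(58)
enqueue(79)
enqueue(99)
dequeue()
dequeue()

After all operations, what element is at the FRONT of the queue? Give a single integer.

enqueue(51): queue = [51]
enqueue(95): queue = [51, 95]
enqueue(20): queue = [51, 95, 20]
enqueue(55): queue = [51, 95, 20, 55]
dequeue(): queue = [95, 20, 55]
dequeue(): queue = [20, 55]
enqueue(58): queue = [20, 55, 58]
enqueue(79): queue = [20, 55, 58, 79]
enqueue(99): queue = [20, 55, 58, 79, 99]
dequeue(): queue = [55, 58, 79, 99]
dequeue(): queue = [58, 79, 99]

Answer: 58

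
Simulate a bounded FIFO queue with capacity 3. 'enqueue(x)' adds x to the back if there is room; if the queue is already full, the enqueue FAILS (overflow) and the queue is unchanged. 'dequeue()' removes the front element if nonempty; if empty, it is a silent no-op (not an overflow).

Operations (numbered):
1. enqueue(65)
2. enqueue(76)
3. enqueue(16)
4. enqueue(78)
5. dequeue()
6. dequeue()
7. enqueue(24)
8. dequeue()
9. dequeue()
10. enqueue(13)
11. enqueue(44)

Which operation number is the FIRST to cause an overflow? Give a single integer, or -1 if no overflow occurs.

1. enqueue(65): size=1
2. enqueue(76): size=2
3. enqueue(16): size=3
4. enqueue(78): size=3=cap → OVERFLOW (fail)
5. dequeue(): size=2
6. dequeue(): size=1
7. enqueue(24): size=2
8. dequeue(): size=1
9. dequeue(): size=0
10. enqueue(13): size=1
11. enqueue(44): size=2

Answer: 4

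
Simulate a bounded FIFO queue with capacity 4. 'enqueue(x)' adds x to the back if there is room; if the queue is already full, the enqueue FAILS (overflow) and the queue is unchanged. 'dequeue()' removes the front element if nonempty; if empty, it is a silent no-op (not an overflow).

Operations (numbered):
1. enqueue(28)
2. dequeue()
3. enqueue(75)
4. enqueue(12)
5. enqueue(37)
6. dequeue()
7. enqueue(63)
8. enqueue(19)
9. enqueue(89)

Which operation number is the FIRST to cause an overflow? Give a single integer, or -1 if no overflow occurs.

1. enqueue(28): size=1
2. dequeue(): size=0
3. enqueue(75): size=1
4. enqueue(12): size=2
5. enqueue(37): size=3
6. dequeue(): size=2
7. enqueue(63): size=3
8. enqueue(19): size=4
9. enqueue(89): size=4=cap → OVERFLOW (fail)

Answer: 9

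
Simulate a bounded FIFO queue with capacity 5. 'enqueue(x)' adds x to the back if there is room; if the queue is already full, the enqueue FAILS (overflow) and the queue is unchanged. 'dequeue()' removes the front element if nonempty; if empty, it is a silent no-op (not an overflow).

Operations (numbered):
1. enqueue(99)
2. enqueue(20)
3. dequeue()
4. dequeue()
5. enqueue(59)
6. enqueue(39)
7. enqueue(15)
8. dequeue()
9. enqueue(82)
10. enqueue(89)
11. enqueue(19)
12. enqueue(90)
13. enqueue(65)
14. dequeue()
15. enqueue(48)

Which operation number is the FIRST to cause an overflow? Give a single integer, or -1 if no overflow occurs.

1. enqueue(99): size=1
2. enqueue(20): size=2
3. dequeue(): size=1
4. dequeue(): size=0
5. enqueue(59): size=1
6. enqueue(39): size=2
7. enqueue(15): size=3
8. dequeue(): size=2
9. enqueue(82): size=3
10. enqueue(89): size=4
11. enqueue(19): size=5
12. enqueue(90): size=5=cap → OVERFLOW (fail)
13. enqueue(65): size=5=cap → OVERFLOW (fail)
14. dequeue(): size=4
15. enqueue(48): size=5

Answer: 12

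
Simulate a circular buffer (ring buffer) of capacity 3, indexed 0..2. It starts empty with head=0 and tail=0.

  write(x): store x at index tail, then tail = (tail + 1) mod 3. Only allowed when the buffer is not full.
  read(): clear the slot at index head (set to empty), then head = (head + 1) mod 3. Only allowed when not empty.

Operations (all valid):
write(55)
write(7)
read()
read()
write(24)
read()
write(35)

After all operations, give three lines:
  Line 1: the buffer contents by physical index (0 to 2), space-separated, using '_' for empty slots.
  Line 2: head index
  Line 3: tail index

write(55): buf=[55 _ _], head=0, tail=1, size=1
write(7): buf=[55 7 _], head=0, tail=2, size=2
read(): buf=[_ 7 _], head=1, tail=2, size=1
read(): buf=[_ _ _], head=2, tail=2, size=0
write(24): buf=[_ _ 24], head=2, tail=0, size=1
read(): buf=[_ _ _], head=0, tail=0, size=0
write(35): buf=[35 _ _], head=0, tail=1, size=1

Answer: 35 _ _
0
1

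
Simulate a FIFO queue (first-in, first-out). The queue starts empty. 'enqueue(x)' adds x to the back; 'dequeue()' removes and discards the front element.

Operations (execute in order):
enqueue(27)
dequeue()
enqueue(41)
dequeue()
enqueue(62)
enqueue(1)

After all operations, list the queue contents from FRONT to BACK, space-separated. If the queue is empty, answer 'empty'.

enqueue(27): [27]
dequeue(): []
enqueue(41): [41]
dequeue(): []
enqueue(62): [62]
enqueue(1): [62, 1]

Answer: 62 1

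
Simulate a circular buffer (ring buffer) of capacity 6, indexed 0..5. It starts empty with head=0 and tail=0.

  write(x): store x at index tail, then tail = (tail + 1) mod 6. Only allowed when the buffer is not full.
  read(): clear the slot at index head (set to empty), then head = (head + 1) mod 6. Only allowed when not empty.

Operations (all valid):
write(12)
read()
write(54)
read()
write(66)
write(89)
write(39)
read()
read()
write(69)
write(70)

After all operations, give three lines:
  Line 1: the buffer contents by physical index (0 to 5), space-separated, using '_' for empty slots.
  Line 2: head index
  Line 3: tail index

Answer: 70 _ _ _ 39 69
4
1

Derivation:
write(12): buf=[12 _ _ _ _ _], head=0, tail=1, size=1
read(): buf=[_ _ _ _ _ _], head=1, tail=1, size=0
write(54): buf=[_ 54 _ _ _ _], head=1, tail=2, size=1
read(): buf=[_ _ _ _ _ _], head=2, tail=2, size=0
write(66): buf=[_ _ 66 _ _ _], head=2, tail=3, size=1
write(89): buf=[_ _ 66 89 _ _], head=2, tail=4, size=2
write(39): buf=[_ _ 66 89 39 _], head=2, tail=5, size=3
read(): buf=[_ _ _ 89 39 _], head=3, tail=5, size=2
read(): buf=[_ _ _ _ 39 _], head=4, tail=5, size=1
write(69): buf=[_ _ _ _ 39 69], head=4, tail=0, size=2
write(70): buf=[70 _ _ _ 39 69], head=4, tail=1, size=3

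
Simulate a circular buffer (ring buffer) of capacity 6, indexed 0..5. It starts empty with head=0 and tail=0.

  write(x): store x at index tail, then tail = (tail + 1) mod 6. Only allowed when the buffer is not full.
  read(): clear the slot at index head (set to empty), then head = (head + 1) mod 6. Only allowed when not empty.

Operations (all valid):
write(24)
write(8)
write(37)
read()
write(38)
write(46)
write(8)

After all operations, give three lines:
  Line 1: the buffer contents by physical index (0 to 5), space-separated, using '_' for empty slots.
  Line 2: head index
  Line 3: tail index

write(24): buf=[24 _ _ _ _ _], head=0, tail=1, size=1
write(8): buf=[24 8 _ _ _ _], head=0, tail=2, size=2
write(37): buf=[24 8 37 _ _ _], head=0, tail=3, size=3
read(): buf=[_ 8 37 _ _ _], head=1, tail=3, size=2
write(38): buf=[_ 8 37 38 _ _], head=1, tail=4, size=3
write(46): buf=[_ 8 37 38 46 _], head=1, tail=5, size=4
write(8): buf=[_ 8 37 38 46 8], head=1, tail=0, size=5

Answer: _ 8 37 38 46 8
1
0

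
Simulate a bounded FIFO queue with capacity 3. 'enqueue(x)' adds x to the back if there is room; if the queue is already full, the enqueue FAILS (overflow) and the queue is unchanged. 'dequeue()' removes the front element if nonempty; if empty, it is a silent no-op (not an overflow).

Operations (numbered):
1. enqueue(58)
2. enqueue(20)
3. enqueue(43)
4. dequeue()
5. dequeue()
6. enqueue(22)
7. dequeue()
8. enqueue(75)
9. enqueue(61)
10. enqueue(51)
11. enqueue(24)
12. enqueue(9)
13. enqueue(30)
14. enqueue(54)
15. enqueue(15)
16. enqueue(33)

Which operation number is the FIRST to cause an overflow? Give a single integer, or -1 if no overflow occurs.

1. enqueue(58): size=1
2. enqueue(20): size=2
3. enqueue(43): size=3
4. dequeue(): size=2
5. dequeue(): size=1
6. enqueue(22): size=2
7. dequeue(): size=1
8. enqueue(75): size=2
9. enqueue(61): size=3
10. enqueue(51): size=3=cap → OVERFLOW (fail)
11. enqueue(24): size=3=cap → OVERFLOW (fail)
12. enqueue(9): size=3=cap → OVERFLOW (fail)
13. enqueue(30): size=3=cap → OVERFLOW (fail)
14. enqueue(54): size=3=cap → OVERFLOW (fail)
15. enqueue(15): size=3=cap → OVERFLOW (fail)
16. enqueue(33): size=3=cap → OVERFLOW (fail)

Answer: 10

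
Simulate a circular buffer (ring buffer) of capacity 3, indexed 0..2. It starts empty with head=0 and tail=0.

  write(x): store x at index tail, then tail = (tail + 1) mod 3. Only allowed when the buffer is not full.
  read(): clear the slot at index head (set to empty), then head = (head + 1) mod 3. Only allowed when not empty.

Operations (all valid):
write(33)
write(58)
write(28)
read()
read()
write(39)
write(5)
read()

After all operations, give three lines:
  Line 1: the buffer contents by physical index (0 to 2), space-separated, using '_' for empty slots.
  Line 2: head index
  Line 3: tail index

write(33): buf=[33 _ _], head=0, tail=1, size=1
write(58): buf=[33 58 _], head=0, tail=2, size=2
write(28): buf=[33 58 28], head=0, tail=0, size=3
read(): buf=[_ 58 28], head=1, tail=0, size=2
read(): buf=[_ _ 28], head=2, tail=0, size=1
write(39): buf=[39 _ 28], head=2, tail=1, size=2
write(5): buf=[39 5 28], head=2, tail=2, size=3
read(): buf=[39 5 _], head=0, tail=2, size=2

Answer: 39 5 _
0
2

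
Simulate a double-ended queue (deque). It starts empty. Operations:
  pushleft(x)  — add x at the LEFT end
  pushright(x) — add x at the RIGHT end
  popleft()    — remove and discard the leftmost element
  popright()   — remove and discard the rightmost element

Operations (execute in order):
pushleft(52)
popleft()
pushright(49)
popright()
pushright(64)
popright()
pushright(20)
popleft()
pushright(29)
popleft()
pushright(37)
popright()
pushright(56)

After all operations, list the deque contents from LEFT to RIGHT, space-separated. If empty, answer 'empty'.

pushleft(52): [52]
popleft(): []
pushright(49): [49]
popright(): []
pushright(64): [64]
popright(): []
pushright(20): [20]
popleft(): []
pushright(29): [29]
popleft(): []
pushright(37): [37]
popright(): []
pushright(56): [56]

Answer: 56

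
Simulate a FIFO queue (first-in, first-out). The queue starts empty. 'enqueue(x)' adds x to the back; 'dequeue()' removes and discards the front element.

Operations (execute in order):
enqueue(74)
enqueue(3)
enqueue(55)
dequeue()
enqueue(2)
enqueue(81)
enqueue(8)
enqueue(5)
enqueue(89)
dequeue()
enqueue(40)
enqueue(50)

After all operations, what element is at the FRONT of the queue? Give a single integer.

Answer: 55

Derivation:
enqueue(74): queue = [74]
enqueue(3): queue = [74, 3]
enqueue(55): queue = [74, 3, 55]
dequeue(): queue = [3, 55]
enqueue(2): queue = [3, 55, 2]
enqueue(81): queue = [3, 55, 2, 81]
enqueue(8): queue = [3, 55, 2, 81, 8]
enqueue(5): queue = [3, 55, 2, 81, 8, 5]
enqueue(89): queue = [3, 55, 2, 81, 8, 5, 89]
dequeue(): queue = [55, 2, 81, 8, 5, 89]
enqueue(40): queue = [55, 2, 81, 8, 5, 89, 40]
enqueue(50): queue = [55, 2, 81, 8, 5, 89, 40, 50]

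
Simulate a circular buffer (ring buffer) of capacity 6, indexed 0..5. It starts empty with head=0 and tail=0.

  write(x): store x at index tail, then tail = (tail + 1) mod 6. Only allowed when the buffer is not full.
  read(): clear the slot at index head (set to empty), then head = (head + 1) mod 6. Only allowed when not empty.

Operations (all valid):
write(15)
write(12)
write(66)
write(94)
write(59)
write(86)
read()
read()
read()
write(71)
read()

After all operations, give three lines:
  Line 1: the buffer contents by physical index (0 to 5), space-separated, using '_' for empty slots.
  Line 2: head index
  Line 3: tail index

write(15): buf=[15 _ _ _ _ _], head=0, tail=1, size=1
write(12): buf=[15 12 _ _ _ _], head=0, tail=2, size=2
write(66): buf=[15 12 66 _ _ _], head=0, tail=3, size=3
write(94): buf=[15 12 66 94 _ _], head=0, tail=4, size=4
write(59): buf=[15 12 66 94 59 _], head=0, tail=5, size=5
write(86): buf=[15 12 66 94 59 86], head=0, tail=0, size=6
read(): buf=[_ 12 66 94 59 86], head=1, tail=0, size=5
read(): buf=[_ _ 66 94 59 86], head=2, tail=0, size=4
read(): buf=[_ _ _ 94 59 86], head=3, tail=0, size=3
write(71): buf=[71 _ _ 94 59 86], head=3, tail=1, size=4
read(): buf=[71 _ _ _ 59 86], head=4, tail=1, size=3

Answer: 71 _ _ _ 59 86
4
1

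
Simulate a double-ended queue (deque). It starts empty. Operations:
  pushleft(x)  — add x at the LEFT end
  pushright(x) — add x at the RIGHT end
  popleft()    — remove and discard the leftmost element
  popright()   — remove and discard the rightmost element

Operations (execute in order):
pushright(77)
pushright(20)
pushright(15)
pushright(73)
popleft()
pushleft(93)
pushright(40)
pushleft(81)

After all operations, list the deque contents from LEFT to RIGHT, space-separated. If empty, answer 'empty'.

pushright(77): [77]
pushright(20): [77, 20]
pushright(15): [77, 20, 15]
pushright(73): [77, 20, 15, 73]
popleft(): [20, 15, 73]
pushleft(93): [93, 20, 15, 73]
pushright(40): [93, 20, 15, 73, 40]
pushleft(81): [81, 93, 20, 15, 73, 40]

Answer: 81 93 20 15 73 40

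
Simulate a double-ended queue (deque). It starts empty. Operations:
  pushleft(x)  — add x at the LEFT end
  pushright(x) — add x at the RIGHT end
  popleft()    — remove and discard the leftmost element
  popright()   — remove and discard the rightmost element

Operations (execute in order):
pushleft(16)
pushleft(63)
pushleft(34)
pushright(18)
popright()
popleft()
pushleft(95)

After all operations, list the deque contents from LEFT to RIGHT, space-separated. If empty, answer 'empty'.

Answer: 95 63 16

Derivation:
pushleft(16): [16]
pushleft(63): [63, 16]
pushleft(34): [34, 63, 16]
pushright(18): [34, 63, 16, 18]
popright(): [34, 63, 16]
popleft(): [63, 16]
pushleft(95): [95, 63, 16]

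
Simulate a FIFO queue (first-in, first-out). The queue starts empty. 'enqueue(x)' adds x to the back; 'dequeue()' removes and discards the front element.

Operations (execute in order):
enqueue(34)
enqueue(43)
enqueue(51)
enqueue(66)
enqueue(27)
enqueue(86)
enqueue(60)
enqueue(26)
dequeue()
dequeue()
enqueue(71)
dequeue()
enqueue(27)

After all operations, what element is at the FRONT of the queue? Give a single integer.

enqueue(34): queue = [34]
enqueue(43): queue = [34, 43]
enqueue(51): queue = [34, 43, 51]
enqueue(66): queue = [34, 43, 51, 66]
enqueue(27): queue = [34, 43, 51, 66, 27]
enqueue(86): queue = [34, 43, 51, 66, 27, 86]
enqueue(60): queue = [34, 43, 51, 66, 27, 86, 60]
enqueue(26): queue = [34, 43, 51, 66, 27, 86, 60, 26]
dequeue(): queue = [43, 51, 66, 27, 86, 60, 26]
dequeue(): queue = [51, 66, 27, 86, 60, 26]
enqueue(71): queue = [51, 66, 27, 86, 60, 26, 71]
dequeue(): queue = [66, 27, 86, 60, 26, 71]
enqueue(27): queue = [66, 27, 86, 60, 26, 71, 27]

Answer: 66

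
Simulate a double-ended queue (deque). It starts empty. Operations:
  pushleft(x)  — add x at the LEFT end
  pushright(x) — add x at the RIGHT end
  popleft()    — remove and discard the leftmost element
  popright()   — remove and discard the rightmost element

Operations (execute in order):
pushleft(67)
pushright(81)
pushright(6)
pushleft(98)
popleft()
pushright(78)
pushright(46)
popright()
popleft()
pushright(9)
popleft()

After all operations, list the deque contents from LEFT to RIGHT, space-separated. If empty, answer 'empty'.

pushleft(67): [67]
pushright(81): [67, 81]
pushright(6): [67, 81, 6]
pushleft(98): [98, 67, 81, 6]
popleft(): [67, 81, 6]
pushright(78): [67, 81, 6, 78]
pushright(46): [67, 81, 6, 78, 46]
popright(): [67, 81, 6, 78]
popleft(): [81, 6, 78]
pushright(9): [81, 6, 78, 9]
popleft(): [6, 78, 9]

Answer: 6 78 9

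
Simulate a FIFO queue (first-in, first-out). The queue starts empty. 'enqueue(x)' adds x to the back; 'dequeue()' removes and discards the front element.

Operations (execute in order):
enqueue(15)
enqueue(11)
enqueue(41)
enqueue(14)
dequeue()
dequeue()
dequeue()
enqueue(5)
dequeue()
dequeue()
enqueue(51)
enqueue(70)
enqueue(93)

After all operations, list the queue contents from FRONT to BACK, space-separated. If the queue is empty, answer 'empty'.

enqueue(15): [15]
enqueue(11): [15, 11]
enqueue(41): [15, 11, 41]
enqueue(14): [15, 11, 41, 14]
dequeue(): [11, 41, 14]
dequeue(): [41, 14]
dequeue(): [14]
enqueue(5): [14, 5]
dequeue(): [5]
dequeue(): []
enqueue(51): [51]
enqueue(70): [51, 70]
enqueue(93): [51, 70, 93]

Answer: 51 70 93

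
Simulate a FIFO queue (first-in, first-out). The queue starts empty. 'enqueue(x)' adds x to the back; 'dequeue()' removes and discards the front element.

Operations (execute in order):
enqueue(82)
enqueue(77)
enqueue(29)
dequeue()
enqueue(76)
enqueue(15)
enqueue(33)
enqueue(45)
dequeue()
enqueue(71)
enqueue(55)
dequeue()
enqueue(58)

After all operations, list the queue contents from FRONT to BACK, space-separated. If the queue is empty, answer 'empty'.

enqueue(82): [82]
enqueue(77): [82, 77]
enqueue(29): [82, 77, 29]
dequeue(): [77, 29]
enqueue(76): [77, 29, 76]
enqueue(15): [77, 29, 76, 15]
enqueue(33): [77, 29, 76, 15, 33]
enqueue(45): [77, 29, 76, 15, 33, 45]
dequeue(): [29, 76, 15, 33, 45]
enqueue(71): [29, 76, 15, 33, 45, 71]
enqueue(55): [29, 76, 15, 33, 45, 71, 55]
dequeue(): [76, 15, 33, 45, 71, 55]
enqueue(58): [76, 15, 33, 45, 71, 55, 58]

Answer: 76 15 33 45 71 55 58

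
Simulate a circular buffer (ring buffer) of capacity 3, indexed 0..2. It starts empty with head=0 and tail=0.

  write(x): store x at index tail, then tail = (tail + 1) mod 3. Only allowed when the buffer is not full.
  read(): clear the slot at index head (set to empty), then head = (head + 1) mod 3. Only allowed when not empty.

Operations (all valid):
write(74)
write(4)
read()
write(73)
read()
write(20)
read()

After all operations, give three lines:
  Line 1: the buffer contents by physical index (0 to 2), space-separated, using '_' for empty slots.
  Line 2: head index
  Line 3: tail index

write(74): buf=[74 _ _], head=0, tail=1, size=1
write(4): buf=[74 4 _], head=0, tail=2, size=2
read(): buf=[_ 4 _], head=1, tail=2, size=1
write(73): buf=[_ 4 73], head=1, tail=0, size=2
read(): buf=[_ _ 73], head=2, tail=0, size=1
write(20): buf=[20 _ 73], head=2, tail=1, size=2
read(): buf=[20 _ _], head=0, tail=1, size=1

Answer: 20 _ _
0
1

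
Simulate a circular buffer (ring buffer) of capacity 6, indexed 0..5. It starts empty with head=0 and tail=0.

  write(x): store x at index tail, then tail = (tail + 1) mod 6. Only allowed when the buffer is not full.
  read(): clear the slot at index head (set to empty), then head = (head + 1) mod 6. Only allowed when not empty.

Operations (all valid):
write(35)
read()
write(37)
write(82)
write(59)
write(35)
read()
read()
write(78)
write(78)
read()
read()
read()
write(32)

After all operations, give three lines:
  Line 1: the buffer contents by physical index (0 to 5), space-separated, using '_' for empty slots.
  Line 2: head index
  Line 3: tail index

Answer: 78 32 _ _ _ _
0
2

Derivation:
write(35): buf=[35 _ _ _ _ _], head=0, tail=1, size=1
read(): buf=[_ _ _ _ _ _], head=1, tail=1, size=0
write(37): buf=[_ 37 _ _ _ _], head=1, tail=2, size=1
write(82): buf=[_ 37 82 _ _ _], head=1, tail=3, size=2
write(59): buf=[_ 37 82 59 _ _], head=1, tail=4, size=3
write(35): buf=[_ 37 82 59 35 _], head=1, tail=5, size=4
read(): buf=[_ _ 82 59 35 _], head=2, tail=5, size=3
read(): buf=[_ _ _ 59 35 _], head=3, tail=5, size=2
write(78): buf=[_ _ _ 59 35 78], head=3, tail=0, size=3
write(78): buf=[78 _ _ 59 35 78], head=3, tail=1, size=4
read(): buf=[78 _ _ _ 35 78], head=4, tail=1, size=3
read(): buf=[78 _ _ _ _ 78], head=5, tail=1, size=2
read(): buf=[78 _ _ _ _ _], head=0, tail=1, size=1
write(32): buf=[78 32 _ _ _ _], head=0, tail=2, size=2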